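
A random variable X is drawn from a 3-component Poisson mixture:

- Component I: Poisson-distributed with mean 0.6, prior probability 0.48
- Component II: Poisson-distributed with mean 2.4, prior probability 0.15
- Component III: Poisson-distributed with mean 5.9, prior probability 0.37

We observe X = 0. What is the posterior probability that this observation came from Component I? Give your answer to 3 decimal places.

0.947

Apply Bayes' rule: the posterior for each component is proportional to its prior times its likelihood at x.
Component likelihoods at x = 0:
  L_I = e^(−0.6)·0.6^0/0! = 0.548812
  L_II = e^(−2.4)·2.4^0/0! = 0.090718
  L_III = e^(−5.9)·5.9^0/0! = 0.00273944
Prior × likelihood for each component:
  π_I·L_I = 0.48 × 0.548812 = 0.26343
  π_II·L_II = 0.15 × 0.090718 = 0.0136077
  π_III·L_III = 0.37 × 0.00273944 = 0.00101359
Denominator: 0.26343 + 0.0136077 + 0.00101359 = 0.278051
P(Component I | the observation) ≈ 0.947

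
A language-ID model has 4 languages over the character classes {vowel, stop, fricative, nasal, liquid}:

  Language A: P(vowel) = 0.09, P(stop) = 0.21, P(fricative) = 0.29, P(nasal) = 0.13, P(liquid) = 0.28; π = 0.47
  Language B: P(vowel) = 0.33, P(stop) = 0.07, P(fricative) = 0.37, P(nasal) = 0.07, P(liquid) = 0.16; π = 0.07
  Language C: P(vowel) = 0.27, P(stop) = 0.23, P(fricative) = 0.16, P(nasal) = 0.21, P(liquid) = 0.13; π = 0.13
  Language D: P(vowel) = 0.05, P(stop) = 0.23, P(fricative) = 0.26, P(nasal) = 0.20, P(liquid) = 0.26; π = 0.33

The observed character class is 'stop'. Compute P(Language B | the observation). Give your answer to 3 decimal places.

0.023

The responsibility of component k is P(Z=k) f_k(x) divided by Σ_j P(Z=j) f_j(x).
Categorical probabilities:
  p_A = P(stop | comp) = 0.21
  p_B = P(stop | comp) = 0.07
  p_C = P(stop | comp) = 0.23
  p_D = P(stop | comp) = 0.23
Weight by the priors:
  P(Z=A)·p_A = 0.47 × 0.21 = 0.0987
  P(Z=B)·p_B = 0.07 × 0.07 = 0.0049
  P(Z=C)·p_C = 0.13 × 0.23 = 0.0299
  P(Z=D)·p_D = 0.33 × 0.23 = 0.0759
Denominator: 0.0987 + 0.0049 + 0.0299 + 0.0759 = 0.2094
Responsibility of Language B: 0.0049 / 0.2094 ≈ 0.023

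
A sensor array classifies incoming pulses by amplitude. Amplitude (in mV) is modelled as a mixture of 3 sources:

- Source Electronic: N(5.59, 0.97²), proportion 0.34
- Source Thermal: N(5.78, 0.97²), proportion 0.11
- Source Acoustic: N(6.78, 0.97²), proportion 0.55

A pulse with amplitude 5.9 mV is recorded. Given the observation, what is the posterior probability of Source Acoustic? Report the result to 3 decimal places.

P(component k | x) = π_k·f_k(x) / marginal(x), where marginal(x) = Σ_j π_j·f_j(x).
Evaluate each component's likelihood at the observed value:
  p_Electronic = 0.390805
  p_Thermal = 0.408145
  p_Acoustic = 0.272532
Prior × likelihood for each component:
  π_Electronic·p_Electronic = 0.34 × 0.390805 = 0.132874
  π_Thermal·p_Thermal = 0.11 × 0.408145 = 0.044896
  π_Acoustic·p_Acoustic = 0.55 × 0.272532 = 0.149892
Denominator: 0.132874 + 0.044896 + 0.149892 = 0.327662
P(Source Acoustic | data) ≈ 0.457

0.457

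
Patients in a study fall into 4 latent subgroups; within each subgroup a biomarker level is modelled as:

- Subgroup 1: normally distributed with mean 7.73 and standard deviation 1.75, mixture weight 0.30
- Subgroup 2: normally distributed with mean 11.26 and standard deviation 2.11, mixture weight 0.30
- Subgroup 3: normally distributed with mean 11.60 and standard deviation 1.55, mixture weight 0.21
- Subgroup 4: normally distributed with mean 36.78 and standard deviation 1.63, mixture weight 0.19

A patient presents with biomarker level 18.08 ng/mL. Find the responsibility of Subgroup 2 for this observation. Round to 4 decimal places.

Apply Bayes' rule: the posterior for each component is proportional to its prior times its likelihood at x.
Component likelihoods at x = 18.08 ng/mL:
  f_1 = 5.78532e-09
  f_2 = 0.00101865
  f_3 = 4.12405e-05
  f_4 = 6.43748e-30
Multiply by the mixture weights:
  w_1·f_1 = 0.30 × 5.78532e-09 = 1.7356e-09
  w_2·f_2 = 0.30 × 0.00101865 = 0.000305596
  w_3·f_3 = 0.21 × 4.12405e-05 = 8.6605e-06
  w_4·f_4 = 0.19 × 6.43748e-30 = 1.22312e-30
Marginal: 1.7356e-09 + 0.000305596 + 8.6605e-06 + 1.22312e-30 = 0.000314258
Responsibility of Subgroup 2: 0.000305596 / 0.000314258 ≈ 0.9724

0.9724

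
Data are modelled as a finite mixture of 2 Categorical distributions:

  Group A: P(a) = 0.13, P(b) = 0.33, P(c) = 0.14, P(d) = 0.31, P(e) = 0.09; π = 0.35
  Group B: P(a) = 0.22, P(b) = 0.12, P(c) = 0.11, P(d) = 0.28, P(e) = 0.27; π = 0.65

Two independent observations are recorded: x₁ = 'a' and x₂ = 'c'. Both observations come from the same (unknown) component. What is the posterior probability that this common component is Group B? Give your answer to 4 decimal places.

0.7118

The responsibility of component k is w_k f_k(x) divided by Σ_j w_j f_j(x).
Since both observations come from the same component, the likelihood for component k is f_k(x₁)·f_k(x₂).
  p_A = [0.13] × [0.14] = 0.0182
  p_B = [0.22] × [0.11] = 0.0242
Unnormalised posteriors:
  w_A·p_A = 0.35 × 0.0182 = 0.00637
  w_B·p_B = 0.65 × 0.0242 = 0.01573
Normaliser: 0.00637 + 0.01573 = 0.0221
P(Group B | x₁, x₂) ≈ 0.7118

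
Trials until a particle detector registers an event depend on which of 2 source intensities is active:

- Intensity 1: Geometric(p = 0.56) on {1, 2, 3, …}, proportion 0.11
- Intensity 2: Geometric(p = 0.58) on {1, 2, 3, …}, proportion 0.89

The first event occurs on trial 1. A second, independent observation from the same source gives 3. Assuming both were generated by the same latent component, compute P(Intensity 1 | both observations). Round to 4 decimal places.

0.1123

By Bayes' theorem, P(k | x) = π_k f_k(x) / Σ_j π_j f_j(x).
Since both observations come from the same component, the likelihood for component k is f_k(x₁)·f_k(x₂).
  L_1 = [0.56·(1−0.56)^0 = 0.56·1 = 0.56] × [0.108416] = 0.060713
  L_2 = [0.58·(1−0.58)^0 = 0.58·1 = 0.58] × [0.102312] = 0.059341
Prior × likelihood for each component:
  π_1·L_1 = 0.11 × 0.060713 = 0.00667843
  π_2·L_2 = 0.89 × 0.059341 = 0.0528135
Sum: 0.00667843 + 0.0528135 = 0.0594919
P(Intensity 1 | x₁,x₂) = 0.00667843 / 0.0594919 ≈ 0.1123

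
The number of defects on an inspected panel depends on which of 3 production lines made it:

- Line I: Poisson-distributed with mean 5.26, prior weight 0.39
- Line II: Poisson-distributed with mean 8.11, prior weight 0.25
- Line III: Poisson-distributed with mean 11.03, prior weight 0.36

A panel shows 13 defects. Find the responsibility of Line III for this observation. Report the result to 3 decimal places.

Apply Bayes' rule: the posterior for each component is proportional to its prior times its likelihood at x.
Poisson probabilities:
  f_I = 0.00196855
  f_II = 0.0316856
  f_III = 0.0930965
Weight by the priors:
  π_I·f_I = 0.39 × 0.00196855 = 0.000767733
  π_II·f_II = 0.25 × 0.0316856 = 0.00792141
  π_III·f_III = 0.36 × 0.0930965 = 0.0335147
Denominator: 0.000767733 + 0.00792141 + 0.0335147 = 0.0422039
P(Line III | data) = 0.0335147 / 0.0422039 ≈ 0.794

0.794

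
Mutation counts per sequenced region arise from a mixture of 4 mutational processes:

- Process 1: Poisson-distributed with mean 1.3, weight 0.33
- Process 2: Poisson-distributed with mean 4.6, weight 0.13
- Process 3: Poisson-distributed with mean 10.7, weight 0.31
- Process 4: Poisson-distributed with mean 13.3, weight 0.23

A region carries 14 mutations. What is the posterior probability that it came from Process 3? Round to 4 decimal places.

0.4631

P(component k | x) = π_k·f_k(x) / marginal(x), where marginal(x) = Σ_j π_j·f_j(x).
Poisson probabilities:
  p_1 = 1.23088e-10
  p_2 = 0.000219001
  p_3 = 0.0666828
  p_4 = 0.104087
Weight by the priors:
  π_1·p_1 = 0.33 × 1.23088e-10 = 4.0619e-11
  π_2·p_2 = 0.13 × 0.000219001 = 2.84702e-05
  π_3·p_3 = 0.31 × 0.0666828 = 0.0206717
  π_4·p_4 = 0.23 × 0.104087 = 0.0239401
Denominator: 4.0619e-11 + 2.84702e-05 + 0.0206717 + 0.0239401 = 0.0446402
P(Process 3 | data) = 0.0206717 / 0.0446402 ≈ 0.4631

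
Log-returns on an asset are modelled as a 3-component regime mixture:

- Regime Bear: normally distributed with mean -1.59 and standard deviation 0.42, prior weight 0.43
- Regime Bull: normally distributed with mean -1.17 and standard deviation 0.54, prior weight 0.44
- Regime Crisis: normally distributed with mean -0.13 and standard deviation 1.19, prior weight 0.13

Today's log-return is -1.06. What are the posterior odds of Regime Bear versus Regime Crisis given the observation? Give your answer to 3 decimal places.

5.737

Since P(k|x) ∝ π_k f_k(x), the posterior odds are π_i f_i(x) / (π_j f_j(x)).
Normal densities:
  p_Bear = 0.428425
  p_Bull = 0.723612
  p_Crisis = 0.247023
Odds = (0.43/0.13) × (0.428425/0.247023) = 3.30769 × 1.73435 ≈ 5.737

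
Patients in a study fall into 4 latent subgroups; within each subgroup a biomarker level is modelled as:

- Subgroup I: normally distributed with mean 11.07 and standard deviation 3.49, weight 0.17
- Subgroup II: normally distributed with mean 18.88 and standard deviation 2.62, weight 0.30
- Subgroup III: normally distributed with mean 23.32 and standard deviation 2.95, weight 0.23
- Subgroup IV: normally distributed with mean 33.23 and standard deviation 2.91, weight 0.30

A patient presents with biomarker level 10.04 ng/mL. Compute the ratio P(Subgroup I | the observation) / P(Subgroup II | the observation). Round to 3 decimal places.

Posterior odds = (π_i f_i(x)) / (π_j f_j(x)); the normalising sum cancels.
Evaluate each component's likelihood at the observed value:
  p_I = (1/(3.49·√(2π)))·exp(−(10.04−11.07)²/(2·3.49²)) = 0.114310·exp(-0.04355) = 0.109439
  p_II = (1/(2.62·√(2π)))·exp(−(10.04−18.88)²/(2·2.62²)) = 0.152268·exp(-5.69209) = 0.000513528
  p_III = (1/(2.95·√(2π)))·exp(−(10.04−23.32)²/(2·2.95²)) = 0.135235·exp(-10.13263) = 5.37704e-06
  p_IV = (1/(2.91·√(2π)))·exp(−(10.04−33.23)²/(2·2.91²)) = 0.137094·exp(-31.75306) = 2.22249e-15
0.0186046 / 0.000154058 ≈ 120.763

120.763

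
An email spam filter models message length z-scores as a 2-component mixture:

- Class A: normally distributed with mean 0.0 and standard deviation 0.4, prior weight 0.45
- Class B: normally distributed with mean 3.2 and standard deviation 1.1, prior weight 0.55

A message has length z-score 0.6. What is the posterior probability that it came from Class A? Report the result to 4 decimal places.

The responsibility of component k is π_k f_k(x) divided by Σ_j π_j f_j(x).
Evaluate each component's likelihood at the observed value:
  L_A = 0.323794
  L_B = 0.0222006
Weight by the priors:
  π_A·L_A = 0.45 × 0.323794 = 0.145707
  π_B·L_B = 0.55 × 0.0222006 = 0.0122103
Sum: 0.145707 + 0.0122103 = 0.157918
So the posterior for Class A is 0.145707 / 0.157918 ≈ 0.9227.

0.9227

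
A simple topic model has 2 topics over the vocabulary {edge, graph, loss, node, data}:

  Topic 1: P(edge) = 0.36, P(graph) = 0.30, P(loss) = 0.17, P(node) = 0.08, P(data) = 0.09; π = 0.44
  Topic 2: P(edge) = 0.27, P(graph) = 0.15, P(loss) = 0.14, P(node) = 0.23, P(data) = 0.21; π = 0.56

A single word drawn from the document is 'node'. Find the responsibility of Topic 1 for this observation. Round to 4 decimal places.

P(component k | x) = π_k·f_k(x) / marginal(x), where marginal(x) = Σ_j π_j·f_j(x).
Categorical probabilities:
  f_1 = P(node | comp) = 0.08
  f_2 = P(node | comp) = 0.23
Unnormalised posteriors:
  π_1·f_1 = 0.44 × 0.08 = 0.0352
  π_2·f_2 = 0.56 × 0.23 = 0.1288
Evidence: 0.0352 + 0.1288 = 0.164
P(Topic 1 | x) = 0.0352 / 0.164 ≈ 0.2146

0.2146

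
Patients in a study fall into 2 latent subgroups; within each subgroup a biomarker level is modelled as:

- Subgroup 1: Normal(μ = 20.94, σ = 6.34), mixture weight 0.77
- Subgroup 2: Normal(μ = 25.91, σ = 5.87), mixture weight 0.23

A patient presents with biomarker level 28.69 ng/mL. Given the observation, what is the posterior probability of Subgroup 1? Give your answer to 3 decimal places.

P(component k | x) = P(Z=k)·f_k(x) / marginal(x), where marginal(x) = Σ_j P(Z=j)·f_j(x).
Evaluate each component's likelihood at the observed value:
  L_1 = 0.029809
  L_2 = 0.060753
Prior × likelihood for each component:
  P(Z=1)·L_1 = 0.77 × 0.029809 = 0.0229529
  P(Z=2)·L_2 = 0.23 × 0.060753 = 0.0139732
Marginal: 0.0229529 + 0.0139732 = 0.0369261
Responsibility of Subgroup 1: 0.0229529 / 0.0369261 ≈ 0.622

0.622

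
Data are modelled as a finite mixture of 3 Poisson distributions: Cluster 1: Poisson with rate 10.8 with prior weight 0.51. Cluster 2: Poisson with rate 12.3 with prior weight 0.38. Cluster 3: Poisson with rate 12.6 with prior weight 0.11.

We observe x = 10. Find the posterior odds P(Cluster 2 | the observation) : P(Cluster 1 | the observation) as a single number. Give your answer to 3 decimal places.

Posterior odds = (w_i f_i(x)) / (w_j f_j(x)); the normalising sum cancels.
Component likelihoods at x = 10:
  p_1 = e^(−10.8)·10.8^10/10! = 0.121365
  p_2 = e^(−12.3)·12.3^10/10! = 0.0994182
  p_3 = e^(−12.6)·12.6^10/10! = 0.0937199
Odds = (0.38/0.51) × (0.0994182/0.121365) = 0.745098 × 0.819166 ≈ 0.610

0.610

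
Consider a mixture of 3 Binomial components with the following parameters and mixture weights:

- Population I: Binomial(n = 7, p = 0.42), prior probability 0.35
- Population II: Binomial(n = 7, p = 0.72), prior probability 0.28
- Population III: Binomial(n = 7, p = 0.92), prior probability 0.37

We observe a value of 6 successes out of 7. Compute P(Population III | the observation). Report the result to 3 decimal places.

The responsibility of component k is P(Z=k) f_k(x) divided by Σ_j P(Z=j) f_j(x).
Evaluate each component's likelihood at the observed value:
  L_I = C(7,6)·0.42^6·0.58^1 = 7·0.00548903·0.58 = 0.0222855
  L_II = C(7,6)·0.72^6·0.28^1 = 7·0.139314·0.28 = 0.273056
  L_III = C(7,6)·0.92^6·0.08^1 = 7·0.606355·0.08 = 0.339559
Unnormalised posteriors:
  P(Z=I)·L_I = 0.35 × 0.0222855 = 0.00779991
  P(Z=II)·L_II = 0.28 × 0.273056 = 0.0764556
  P(Z=III)·L_III = 0.37 × 0.339559 = 0.125637
Sum: 0.00779991 + 0.0764556 + 0.125637 = 0.209892
So the posterior for Population III is 0.125637 / 0.209892 ≈ 0.599.

0.599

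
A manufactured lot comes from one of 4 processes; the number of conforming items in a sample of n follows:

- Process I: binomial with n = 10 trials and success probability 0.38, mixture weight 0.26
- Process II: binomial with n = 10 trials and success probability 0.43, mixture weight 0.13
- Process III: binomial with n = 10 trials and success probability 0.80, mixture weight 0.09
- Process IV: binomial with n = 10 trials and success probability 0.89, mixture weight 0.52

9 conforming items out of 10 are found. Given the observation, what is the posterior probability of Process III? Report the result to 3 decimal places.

The responsibility of component k is P(Z=k) f_k(x) divided by Σ_j P(Z=j) f_j(x).
Evaluate each component's likelihood at the observed value:
  L_I = C(10,9)·0.38^9·0.62^1 = 10·0.000165216·0.62 = 0.00102434
  L_II = C(10,9)·0.43^9·0.57^1 = 10·0.000502593·0.57 = 0.00286478
  L_III = C(10,9)·0.80^9·0.20^1 = 10·0.134218·0.2 = 0.268435
  L_IV = C(10,9)·0.89^9·0.11^1 = 10·0.350356·0.11 = 0.385392
Prior × likelihood for each component:
  P(Z=I)·L_I = 0.26 × 0.00102434 = 0.000266328
  P(Z=II)·L_II = 0.13 × 0.00286478 = 0.000372421
  P(Z=III)·L_III = 0.09 × 0.268435 = 0.0241592
  P(Z=IV)·L_IV = 0.52 × 0.385392 = 0.200404
Evidence: 0.000266328 + 0.000372421 + 0.0241592 + 0.200404 = 0.225202
Responsibility of Process III: 0.0241592 / 0.225202 ≈ 0.107

0.107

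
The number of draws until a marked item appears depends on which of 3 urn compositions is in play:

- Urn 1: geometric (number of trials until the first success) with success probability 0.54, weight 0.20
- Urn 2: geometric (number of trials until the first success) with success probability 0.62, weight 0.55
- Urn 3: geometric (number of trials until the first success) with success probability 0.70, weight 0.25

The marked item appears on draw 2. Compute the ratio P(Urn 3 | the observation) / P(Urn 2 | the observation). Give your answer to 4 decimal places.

0.4052

The posterior odds equal the prior odds times the likelihood ratio: (P(Z=i)/P(Z=j))·(f_i(x)/f_j(x)).
Geometric probabilities:
  f_1 = 0.2484
  f_2 = 0.2356
  f_3 = 0.21
Posterior odds = (P(Z=3)·f_3) / (P(Z=2)·f_2) = (0.25·0.21) / (0.55·0.2356) = 0.0525 / 0.12958 ≈ 0.4052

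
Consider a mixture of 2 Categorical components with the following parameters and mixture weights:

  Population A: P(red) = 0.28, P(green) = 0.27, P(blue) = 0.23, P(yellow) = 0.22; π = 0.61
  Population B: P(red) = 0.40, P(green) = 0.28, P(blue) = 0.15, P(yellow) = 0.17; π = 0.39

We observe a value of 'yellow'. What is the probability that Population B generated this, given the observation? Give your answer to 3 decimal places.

0.331

The responsibility of component k is P(Z=k) f_k(x) divided by Σ_j P(Z=j) f_j(x).
Categorical probabilities:
  p_A = 0.22
  p_B = 0.17
Weight by the priors:
  P(Z=A)·p_A = 0.61 × 0.22 = 0.1342
  P(Z=B)·p_B = 0.39 × 0.17 = 0.0663
Denominator: 0.1342 + 0.0663 = 0.2005
P(Population B | the observation) ≈ 0.331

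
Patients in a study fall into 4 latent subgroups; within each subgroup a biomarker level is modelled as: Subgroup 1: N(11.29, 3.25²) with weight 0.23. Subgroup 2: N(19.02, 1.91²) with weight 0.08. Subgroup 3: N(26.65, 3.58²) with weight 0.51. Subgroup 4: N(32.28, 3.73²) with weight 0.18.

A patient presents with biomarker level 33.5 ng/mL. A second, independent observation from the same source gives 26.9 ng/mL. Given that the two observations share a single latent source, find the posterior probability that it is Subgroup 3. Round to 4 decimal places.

By Bayes' theorem, P(k | x) = w_k f_k(x) / Σ_j w_j f_j(x).
Since both observations come from the same component, the likelihood for component k is f_k(x₁)·f_k(x₂).
  p_1 = [8.87023e-12] × [1.20099e-06] = 1.0653e-17
  p_2 = [6.91172e-14] × [4.20541e-05] = 2.90666e-18
  p_3 = [0.0178658] × [0.111165] = 0.00198605
  p_4 = [0.101384] × [0.0377962] = 0.00383194
Multiply by the mixture weights:
  w_1·p_1 = 0.23 × 1.0653e-17 = 2.4502e-18
  w_2·p_2 = 0.08 × 2.90666e-18 = 2.32533e-19
  w_3·p_3 = 0.51 × 0.00198605 = 0.00101289
  w_4·p_4 = 0.18 × 0.00383194 = 0.00068975
Sum: 2.4502e-18 + 2.32533e-19 + 0.00101289 + 0.00068975 = 0.00170264
P(Subgroup 3 | x₁,x₂) = 0.00101289 / 0.00170264 ≈ 0.5949

0.5949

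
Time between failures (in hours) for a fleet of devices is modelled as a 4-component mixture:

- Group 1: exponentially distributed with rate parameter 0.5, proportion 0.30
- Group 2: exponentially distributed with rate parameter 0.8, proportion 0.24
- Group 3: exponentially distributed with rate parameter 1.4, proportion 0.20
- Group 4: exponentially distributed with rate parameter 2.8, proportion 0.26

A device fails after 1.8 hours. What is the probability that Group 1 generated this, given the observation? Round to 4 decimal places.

By Bayes' theorem, P(k | x) = w_k f_k(x) / Σ_j w_j f_j(x).
Exponential densities:
  f_1 = 0.203285
  f_2 = 0.189542
  f_3 = 0.112643
  f_4 = 0.0181265
Unnormalised posteriors:
  w_1·f_1 = 0.30 × 0.203285 = 0.0609854
  w_2·f_2 = 0.24 × 0.189542 = 0.0454901
  w_3·f_3 = 0.20 × 0.112643 = 0.0225287
  w_4·f_4 = 0.26 × 0.0181265 = 0.00471289
Normaliser: 0.0609854 + 0.0454901 + 0.0225287 + 0.00471289 = 0.133717
P(Group 1 | 1.8 hours) = 0.0609854 / 0.133717 ≈ 0.4561

0.4561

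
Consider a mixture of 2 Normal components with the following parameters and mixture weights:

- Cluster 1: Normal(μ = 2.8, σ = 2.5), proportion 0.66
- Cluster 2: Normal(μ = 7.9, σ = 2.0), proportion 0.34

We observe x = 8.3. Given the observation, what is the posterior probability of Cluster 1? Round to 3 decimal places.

0.123

Apply Bayes' rule: the posterior for each component is proportional to its prior times its likelihood at x.
Normal densities:
  p_1 = 0.0141898
  p_2 = 0.195521
Unnormalised posteriors:
  P(Z=1)·p_1 = 0.66 × 0.0141898 = 0.00936529
  P(Z=2)·p_2 = 0.34 × 0.195521 = 0.0664773
Sum: 0.00936529 + 0.0664773 = 0.0758426
P(Cluster 1 | 8.3) = 0.00936529 / 0.0758426 ≈ 0.123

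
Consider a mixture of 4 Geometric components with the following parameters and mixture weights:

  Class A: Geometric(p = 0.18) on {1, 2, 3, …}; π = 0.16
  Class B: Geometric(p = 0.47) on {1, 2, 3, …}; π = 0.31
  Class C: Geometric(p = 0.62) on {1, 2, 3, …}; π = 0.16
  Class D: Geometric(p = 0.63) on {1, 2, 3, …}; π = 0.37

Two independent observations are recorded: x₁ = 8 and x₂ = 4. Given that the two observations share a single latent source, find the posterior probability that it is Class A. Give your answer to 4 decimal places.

0.8450

Apply Bayes' rule: the posterior for each component is proportional to its prior times its likelihood at x.
Since both observations come from the same component, the likelihood for component k is f_k(x₁)·f_k(x₂).
  p_A = [0.0448714] × [0.0992462] = 0.00445332
  p_B = [0.00552114] × [0.0699722] = 0.000386326
  p_C = [0.000709377] × [0.0340206] = 2.41334e-05
  p_D = [0.000598071] × [0.0319114] = 1.90853e-05
Multiply by the mixture weights:
  π_A·p_A = 0.16 × 0.00445332 = 0.000712531
  π_B·p_B = 0.31 × 0.000386326 = 0.000119761
  π_C·p_C = 0.16 × 2.41334e-05 = 3.86135e-06
  π_D·p_D = 0.37 × 1.90853e-05 = 7.06155e-06
Sum: 0.000712531 + 0.000119761 + 3.86135e-06 + 7.06155e-06 = 0.000843215
Responsibility of Class A: 0.000712531 / 0.000843215 ≈ 0.8450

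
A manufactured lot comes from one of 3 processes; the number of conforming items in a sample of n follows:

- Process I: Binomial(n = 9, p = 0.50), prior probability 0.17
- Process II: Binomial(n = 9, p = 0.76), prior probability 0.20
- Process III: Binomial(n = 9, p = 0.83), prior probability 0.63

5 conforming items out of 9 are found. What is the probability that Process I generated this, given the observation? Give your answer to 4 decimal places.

Posterior ∝ prior × likelihood, so P(k | x) ∝ π_k f_k(x); normalise over all components.
Evaluate each component's likelihood at the observed value:
  L_I = 0.246094
  L_II = 0.105995
  L_III = 0.0414531
Multiply by the mixture weights:
  π_I·L_I = 0.17 × 0.246094 = 0.0418359
  π_II·L_II = 0.20 × 0.105995 = 0.0211989
  π_III·L_III = 0.63 × 0.0414531 = 0.0261154
Evidence: 0.0418359 + 0.0211989 + 0.0261154 = 0.0891503
P(Process I | x) = 0.0418359 / 0.0891503 ≈ 0.4693

0.4693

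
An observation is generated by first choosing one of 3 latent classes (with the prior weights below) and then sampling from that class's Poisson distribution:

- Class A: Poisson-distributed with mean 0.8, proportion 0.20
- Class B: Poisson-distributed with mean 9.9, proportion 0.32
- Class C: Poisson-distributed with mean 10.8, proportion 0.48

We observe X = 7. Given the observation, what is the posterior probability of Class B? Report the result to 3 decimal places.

0.471

P(component k | x) = w_k·f_k(x) / marginal(x), where marginal(x) = Σ_j w_j·f_j(x).
Evaluate each component's likelihood at the observed value:
  p_A = e^(−0.8)·0.8^7/7! = 1.86966e-05
  p_B = e^(−9.9)·9.9^7/7! = 0.0927898
  p_C = e^(−10.8)·10.8^7/7! = 0.0693674
Unnormalised posteriors:
  w_A·p_A = 0.20 × 1.86966e-05 = 3.73933e-06
  w_B·p_B = 0.32 × 0.0927898 = 0.0296928
  w_C·p_C = 0.48 × 0.0693674 = 0.0332963
Evidence: 3.73933e-06 + 0.0296928 + 0.0332963 = 0.0629928
Responsibility of Class B: 0.0296928 / 0.0629928 ≈ 0.471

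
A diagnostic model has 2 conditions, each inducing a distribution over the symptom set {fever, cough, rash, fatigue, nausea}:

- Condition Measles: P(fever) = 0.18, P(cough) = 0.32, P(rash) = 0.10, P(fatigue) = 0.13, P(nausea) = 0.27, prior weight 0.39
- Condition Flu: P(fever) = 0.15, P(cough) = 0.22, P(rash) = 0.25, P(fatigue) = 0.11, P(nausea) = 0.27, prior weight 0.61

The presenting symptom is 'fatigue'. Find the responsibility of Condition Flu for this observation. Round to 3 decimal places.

0.570

Posterior ∝ prior × likelihood, so P(k | x) ∝ π_k f_k(x); normalise over all components.
Categorical probabilities:
  L_Measles = 0.13
  L_Flu = 0.11
Multiply by the mixture weights:
  π_Measles·L_Measles = 0.39 × 0.13 = 0.0507
  π_Flu·L_Flu = 0.61 × 0.11 = 0.0671
Sum: 0.0507 + 0.0671 = 0.1178
P(Condition Flu | 'fatigue') ≈ 0.570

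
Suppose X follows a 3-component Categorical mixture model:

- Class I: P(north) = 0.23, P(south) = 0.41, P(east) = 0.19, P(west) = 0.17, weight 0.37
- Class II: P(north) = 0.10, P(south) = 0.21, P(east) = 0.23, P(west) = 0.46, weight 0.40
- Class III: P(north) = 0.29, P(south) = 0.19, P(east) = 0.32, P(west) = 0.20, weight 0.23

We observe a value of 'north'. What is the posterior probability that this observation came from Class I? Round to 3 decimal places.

Apply Bayes' rule: the posterior for each component is proportional to its prior times its likelihood at x.
Categorical probabilities:
  L_I = P(north | comp) = 0.23
  L_II = P(north | comp) = 0.10
  L_III = P(north | comp) = 0.29
Multiply by the mixture weights:
  w_I·L_I = 0.37 × 0.23 = 0.0851
  w_II·L_II = 0.40 × 0.1 = 0.04
  w_III·L_III = 0.23 × 0.29 = 0.0667
Marginal: 0.0851 + 0.04 + 0.0667 = 0.1918
P(Class I | data) = 0.0851 / 0.1918 ≈ 0.444

0.444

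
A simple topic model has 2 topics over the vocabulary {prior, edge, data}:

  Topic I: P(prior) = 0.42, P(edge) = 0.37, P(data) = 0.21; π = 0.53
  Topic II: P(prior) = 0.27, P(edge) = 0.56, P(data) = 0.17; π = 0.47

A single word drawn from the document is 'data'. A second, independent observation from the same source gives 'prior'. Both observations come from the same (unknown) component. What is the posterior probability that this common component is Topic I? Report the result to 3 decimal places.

0.684

Apply Bayes' rule: the posterior for each component is proportional to its prior times its likelihood at x.
Since both observations come from the same component, the likelihood for component k is f_k(x₁)·f_k(x₂).
  f_I = [0.21] × [0.42] = 0.0882
  f_II = [0.17] × [0.27] = 0.0459
Weight by the priors:
  π_I·f_I = 0.53 × 0.0882 = 0.046746
  π_II·f_II = 0.47 × 0.0459 = 0.021573
Normaliser: 0.046746 + 0.021573 = 0.068319
P(Topic I | x₁,x₂) ≈ 0.684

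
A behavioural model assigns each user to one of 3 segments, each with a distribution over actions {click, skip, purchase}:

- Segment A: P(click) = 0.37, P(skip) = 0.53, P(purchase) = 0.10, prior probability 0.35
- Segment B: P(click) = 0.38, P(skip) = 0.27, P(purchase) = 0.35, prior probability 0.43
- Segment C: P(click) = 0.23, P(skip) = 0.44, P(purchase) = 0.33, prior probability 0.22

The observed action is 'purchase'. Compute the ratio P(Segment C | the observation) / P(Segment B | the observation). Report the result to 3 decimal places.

Since P(k|x) ∝ w_k f_k(x), the posterior odds are w_i f_i(x) / (w_j f_j(x)).
Evaluate each component's likelihood at the observed value:
  f_A = P(purchase | comp) = 0.10
  f_B = P(purchase | comp) = 0.35
  f_C = P(purchase | comp) = 0.33
Odds = (0.22/0.43) × (0.33/0.35) = 0.511628 × 0.942857 ≈ 0.482

0.482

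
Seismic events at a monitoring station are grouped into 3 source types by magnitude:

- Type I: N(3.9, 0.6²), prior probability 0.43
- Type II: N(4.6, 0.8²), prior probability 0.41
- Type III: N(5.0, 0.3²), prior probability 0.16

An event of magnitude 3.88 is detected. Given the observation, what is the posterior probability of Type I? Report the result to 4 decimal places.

0.6766

P(component k | x) = P(Z=k)·f_k(x) / marginal(x), where marginal(x) = Σ_j P(Z=j)·f_j(x).
Evaluate each component's likelihood at the observed value:
  f_I = 0.664535
  f_II = 0.332607
  f_III = 0.00125095
Unnormalised posteriors:
  P(Z=I)·f_I = 0.43 × 0.664535 = 0.28575
  P(Z=II)·f_II = 0.41 × 0.332607 = 0.136369
  P(Z=III)·f_III = 0.16 × 0.00125095 = 0.000200151
Marginal: 0.28575 + 0.136369 + 0.000200151 = 0.422319
Responsibility of Type I: 0.28575 / 0.422319 ≈ 0.6766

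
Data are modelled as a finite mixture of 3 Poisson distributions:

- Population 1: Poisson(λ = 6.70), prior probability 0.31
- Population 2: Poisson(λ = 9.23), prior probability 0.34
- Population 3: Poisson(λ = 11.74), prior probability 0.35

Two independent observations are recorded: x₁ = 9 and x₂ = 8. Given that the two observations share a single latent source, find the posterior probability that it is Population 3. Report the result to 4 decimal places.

By Bayes' theorem, P(k | x) = P(Z=k) f_k(x) / Σ_j P(Z=j) f_j(x).
Since both observations come from the same component, the likelihood for component k is f_k(x₁)·f_k(x₂).
  f_1 = [0.0922863] × [0.123967] = 0.0114404
  f_2 = [0.131375] × [0.128102] = 0.0168294
  f_3 = [0.0930321] × [0.0713193] = 0.00663498
Multiply by the mixture weights:
  P(Z=1)·f_1 = 0.31 × 0.0114404 = 0.00354653
  P(Z=2)·f_2 = 0.34 × 0.0168294 = 0.005722
  P(Z=3)·f_3 = 0.35 × 0.00663498 = 0.00232224
Sum: 0.00354653 + 0.005722 + 0.00232224 = 0.0115908
P(Population 3 | data) ≈ 0.2004

0.2004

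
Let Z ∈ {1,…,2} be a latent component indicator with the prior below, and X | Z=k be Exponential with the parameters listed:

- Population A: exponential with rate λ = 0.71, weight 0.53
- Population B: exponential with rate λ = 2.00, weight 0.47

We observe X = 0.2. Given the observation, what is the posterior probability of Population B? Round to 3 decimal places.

0.659

Apply Bayes' rule: the posterior for each component is proportional to its prior times its likelihood at x.
Evaluate each component's likelihood at the observed value:
  f_A = 0.71·e^(−0.71·0.2) = 0.71·e^(−0.1420) = 0.616011
  f_B = 2.00·e^(−2.00·0.2) = 2.00·e^(−0.4000) = 1.34064
Prior × likelihood for each component:
  π_A·f_A = 0.53 × 0.616011 = 0.326486
  π_B·f_B = 0.47 × 1.34064 = 0.630101
Evidence: 0.326486 + 0.630101 = 0.956587
Responsibility of Population B: 0.630101 / 0.956587 ≈ 0.659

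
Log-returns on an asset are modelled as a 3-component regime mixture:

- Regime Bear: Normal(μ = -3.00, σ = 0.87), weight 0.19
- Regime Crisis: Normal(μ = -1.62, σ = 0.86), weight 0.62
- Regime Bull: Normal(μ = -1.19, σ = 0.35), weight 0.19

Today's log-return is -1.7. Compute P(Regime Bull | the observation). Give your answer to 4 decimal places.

0.1922

The responsibility of component k is π_k f_k(x) divided by Σ_j π_j f_j(x).
Component likelihoods at x = -1.7:
  p_Bear = (1/(0.87·√(2π)))·exp(−(-1.7−-3.00)²/(2·0.87²)) = 0.458554·exp(-1.11640) = 0.150157
  p_Crisis = (1/(0.86·√(2π)))·exp(−(-1.7−-1.62)²/(2·0.86²)) = 0.463886·exp(-0.00433) = 0.461884
  p_Bull = (1/(0.35·√(2π)))·exp(−(-1.7−-1.19)²/(2·0.35²)) = 1.139835·exp(-1.06163) = 0.394258
Unnormalised posteriors:
  π_Bear·p_Bear = 0.19 × 0.150157 = 0.0285299
  π_Crisis·p_Crisis = 0.62 × 0.461884 = 0.286368
  π_Bull·p_Bull = 0.19 × 0.394258 = 0.0749091
Sum: 0.0285299 + 0.286368 + 0.0749091 = 0.389807
Responsibility of Regime Bull: 0.0749091 / 0.389807 ≈ 0.1922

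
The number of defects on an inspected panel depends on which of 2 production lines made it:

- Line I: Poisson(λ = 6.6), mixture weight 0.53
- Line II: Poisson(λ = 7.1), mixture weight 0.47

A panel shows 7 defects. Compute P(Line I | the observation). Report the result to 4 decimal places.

By Bayes' theorem, P(k | x) = π_k f_k(x) / Σ_j π_j f_j(x).
Component likelihoods at x = 7 defects:
  f_I = 0.147243
  f_II = 0.148897
Weight by the priors:
  π_I·f_I = 0.53 × 0.147243 = 0.0780386
  π_II·f_II = 0.47 × 0.148897 = 0.0699818
Sum: 0.0780386 + 0.0699818 = 0.14802
Responsibility of Line I: 0.0780386 / 0.14802 ≈ 0.5272

0.5272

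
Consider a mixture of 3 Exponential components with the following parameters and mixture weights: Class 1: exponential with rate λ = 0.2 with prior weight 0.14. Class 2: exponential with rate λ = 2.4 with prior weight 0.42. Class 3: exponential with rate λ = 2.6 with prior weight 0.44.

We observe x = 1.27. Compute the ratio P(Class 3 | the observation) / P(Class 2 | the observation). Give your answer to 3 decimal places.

0.880

The posterior odds equal the prior odds times the likelihood ratio: (P(Z=i)/P(Z=j))·(f_i(x)/f_j(x)).
Evaluate each component's likelihood at the observed value:
  p_1 = 0.2·e^(−0.2·1.27) = 0.2·e^(−0.2540) = 0.155138
  p_2 = 2.4·e^(−2.4·1.27) = 2.4·e^(−3.0480) = 0.113889
  p_3 = 2.6·e^(−2.6·1.27) = 2.6·e^(−3.3020) = 0.0957046
0.04211 / 0.0478334 ≈ 0.880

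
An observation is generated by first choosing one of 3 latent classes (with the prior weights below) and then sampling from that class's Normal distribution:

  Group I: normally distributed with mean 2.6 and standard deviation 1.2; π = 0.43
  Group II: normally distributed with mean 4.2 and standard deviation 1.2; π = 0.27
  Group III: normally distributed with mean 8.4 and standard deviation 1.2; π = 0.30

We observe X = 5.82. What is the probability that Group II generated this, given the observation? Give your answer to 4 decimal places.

0.7235

Posterior ∝ prior × likelihood, so P(k | x) ∝ w_k f_k(x); normalise over all components.
Component likelihoods at x = 5.82:
  L_I = (1/(1.2·√(2π)))·exp(−(5.82−2.6)²/(2·1.2²)) = 0.332452·exp(-3.60014) = 0.00908256
  L_II = (1/(1.2·√(2π)))·exp(−(5.82−4.2)²/(2·1.2²)) = 0.332452·exp(-0.91125) = 0.133653
  L_III = (1/(1.2·√(2π)))·exp(−(5.82−8.4)²/(2·1.2²)) = 0.332452·exp(-2.31125) = 0.0329584
Multiply by the mixture weights:
  w_I·L_I = 0.43 × 0.00908256 = 0.0039055
  w_II·L_II = 0.27 × 0.133653 = 0.0360862
  w_III·L_III = 0.30 × 0.0329584 = 0.00988751
Sum: 0.0039055 + 0.0360862 + 0.00988751 = 0.0498793
Responsibility of Group II: 0.0360862 / 0.0498793 ≈ 0.7235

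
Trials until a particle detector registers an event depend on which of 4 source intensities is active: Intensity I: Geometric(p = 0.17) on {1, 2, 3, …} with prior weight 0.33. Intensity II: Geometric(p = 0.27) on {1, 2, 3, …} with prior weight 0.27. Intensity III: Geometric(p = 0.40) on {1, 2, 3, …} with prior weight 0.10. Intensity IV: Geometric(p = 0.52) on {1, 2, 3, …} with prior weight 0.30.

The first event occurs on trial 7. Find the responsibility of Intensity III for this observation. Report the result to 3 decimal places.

Apply Bayes' rule: the posterior for each component is proportional to its prior times its likelihood at x.
Geometric probabilities:
  f_I = 0.17·(1−0.17)^6 = 0.17·0.32694 = 0.0555799
  f_II = 0.27·(1−0.27)^6 = 0.27·0.151334 = 0.0408602
  f_III = 0.40·(1−0.40)^6 = 0.40·0.046656 = 0.0186624
  f_IV = 0.52·(1−0.52)^6 = 0.52·0.0122306 = 0.00635991
Weight by the priors:
  π_I·f_I = 0.33 × 0.0555799 = 0.0183414
  π_II·f_II = 0.27 × 0.0408602 = 0.0110323
  π_III·f_III = 0.10 × 0.0186624 = 0.00186624
  π_IV·f_IV = 0.30 × 0.00635991 = 0.00190797
Normaliser: 0.0183414 + 0.0110323 + 0.00186624 + 0.00190797 = 0.0331478
P(Intensity III | x) = 0.00186624 / 0.0331478 ≈ 0.056

0.056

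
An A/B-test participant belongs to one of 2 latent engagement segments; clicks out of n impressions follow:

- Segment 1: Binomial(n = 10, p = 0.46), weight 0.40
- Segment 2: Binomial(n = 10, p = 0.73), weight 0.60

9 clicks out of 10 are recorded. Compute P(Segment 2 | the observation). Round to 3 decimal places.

The responsibility of component k is π_k f_k(x) divided by Σ_j π_j f_j(x).
Binomial probabilities:
  L_1 = C(10,9)·0.46^9·0.54^1 = 10·0.00092219·0.54 = 0.00497983
  L_2 = C(10,9)·0.73^9·0.27^1 = 10·0.0588716·0.27 = 0.158953
Multiply by the mixture weights:
  π_1·L_1 = 0.40 × 0.00497983 = 0.00199193
  π_2·L_2 = 0.60 × 0.158953 = 0.095372
Marginal: 0.00199193 + 0.095372 = 0.0973639
P(Segment 2 | 9 clicks out of 10) ≈ 0.980

0.980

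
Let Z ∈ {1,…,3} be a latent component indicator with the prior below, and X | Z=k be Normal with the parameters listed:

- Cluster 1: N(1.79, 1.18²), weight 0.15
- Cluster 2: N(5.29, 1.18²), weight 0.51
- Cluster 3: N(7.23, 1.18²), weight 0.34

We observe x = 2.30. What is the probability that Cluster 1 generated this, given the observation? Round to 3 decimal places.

0.869

The responsibility of component k is π_k f_k(x) divided by Σ_j π_j f_j(x).
Evaluate each component's likelihood at the observed value:
  p_1 = (1/(1.18·√(2π)))·exp(−(2.30−1.79)²/(2·1.18²)) = 0.338087·exp(-0.09340) = 0.307939
  p_2 = (1/(1.18·√(2π)))·exp(−(2.30−5.29)²/(2·1.18²)) = 0.338087·exp(-3.21032) = 0.0136397
  p_3 = (1/(1.18·√(2π)))·exp(−(2.30−7.23)²/(2·1.18²)) = 0.338087·exp(-8.72770) = 5.47818e-05
Prior × likelihood for each component:
  π_1·p_1 = 0.15 × 0.307939 = 0.0461909
  π_2·p_2 = 0.51 × 0.0136397 = 0.00695623
  π_3·p_3 = 0.34 × 5.47818e-05 = 1.86258e-05
Denominator: 0.0461909 + 0.00695623 + 1.86258e-05 = 0.0531657
P(Cluster 1 | 2.30) = 0.0461909 / 0.0531657 ≈ 0.869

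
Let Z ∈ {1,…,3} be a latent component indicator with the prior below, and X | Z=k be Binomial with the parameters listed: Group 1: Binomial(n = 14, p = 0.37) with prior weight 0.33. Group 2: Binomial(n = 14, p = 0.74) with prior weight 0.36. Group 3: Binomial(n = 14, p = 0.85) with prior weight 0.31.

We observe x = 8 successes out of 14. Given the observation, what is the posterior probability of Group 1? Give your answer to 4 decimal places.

0.3980

Apply Bayes' rule: the posterior for each component is proportional to its prior times its likelihood at x.
Binomial probabilities:
  f_1 = 0.0659496
  f_2 = 0.083416
  f_3 = 0.00932082
Unnormalised posteriors:
  w_1·f_1 = 0.33 × 0.0659496 = 0.0217634
  w_2·f_2 = 0.36 × 0.083416 = 0.0300297
  w_3·f_3 = 0.31 × 0.00932082 = 0.00288946
Sum: 0.0217634 + 0.0300297 + 0.00288946 = 0.0546826
So the posterior for Group 1 is 0.0217634 / 0.0546826 ≈ 0.3980.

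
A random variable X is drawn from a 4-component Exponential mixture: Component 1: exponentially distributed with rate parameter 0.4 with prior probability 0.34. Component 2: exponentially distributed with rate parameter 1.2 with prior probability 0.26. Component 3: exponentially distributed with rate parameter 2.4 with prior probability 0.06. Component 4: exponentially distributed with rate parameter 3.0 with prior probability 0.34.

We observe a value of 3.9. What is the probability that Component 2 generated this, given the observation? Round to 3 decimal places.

Posterior ∝ prior × likelihood, so P(k | x) ∝ π_k f_k(x); normalise over all components.
Component likelihoods at x = 3.9:
  f_1 = 0.0840544
  f_2 = 0.0111348
  f_3 = 0.00020664
  f_4 = 2.48815e-05
Unnormalised posteriors:
  π_1·f_1 = 0.34 × 0.0840544 = 0.0285785
  π_2·f_2 = 0.26 × 0.0111348 = 0.00289505
  π_3·f_3 = 0.06 × 0.00020664 = 1.23984e-05
  π_4·f_4 = 0.34 × 2.48815e-05 = 8.4597e-06
Denominator: 0.0285785 + 0.00289505 + 1.23984e-05 + 8.4597e-06 = 0.0314944
Responsibility of Component 2: 0.00289505 / 0.0314944 ≈ 0.092

0.092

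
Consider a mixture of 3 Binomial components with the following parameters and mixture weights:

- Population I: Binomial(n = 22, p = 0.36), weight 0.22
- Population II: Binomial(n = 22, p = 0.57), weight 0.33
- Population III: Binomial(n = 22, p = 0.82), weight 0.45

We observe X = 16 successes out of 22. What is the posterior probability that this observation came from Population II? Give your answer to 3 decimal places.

P(component k | x) = π_k·f_k(x) / marginal(x), where marginal(x) = Σ_j π_j·f_j(x).
Binomial probabilities:
  f_I = C(22,16)·0.36^16·0.64^6 = 74613·7.95866e-08·0.0687195 = 0.00040807
  f_II = C(22,16)·0.57^16·0.43^6 = 74613·0.000124165·0.00632136 = 0.0585629
  f_III = C(22,16)·0.82^16·0.18^6 = 74613·0.0417851·3.40122e-05 = 0.10604
Unnormalised posteriors:
  π_I·f_I = 0.22 × 0.00040807 = 8.97753e-05
  π_II·f_II = 0.33 × 0.0585629 = 0.0193258
  π_III·f_III = 0.45 × 0.10604 = 0.0477182
Normaliser: 8.97753e-05 + 0.0193258 + 0.0477182 = 0.0671337
P(Population II | data) ≈ 0.288

0.288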